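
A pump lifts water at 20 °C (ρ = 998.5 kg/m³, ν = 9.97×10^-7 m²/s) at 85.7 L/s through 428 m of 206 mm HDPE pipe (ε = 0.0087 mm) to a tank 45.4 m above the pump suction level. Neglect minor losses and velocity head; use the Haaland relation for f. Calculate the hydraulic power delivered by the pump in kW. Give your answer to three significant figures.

P_hyd ≈ 46.0 kW

V = 4Q/(πD²) = 2.571 m/s; Re = 5.31×10^5; ε/D = 4.22×10^-5; f = 0.01346
h_f = f(L/D)V²/2g = 9.422 m
Total head H = z + h_f = 45.4 + 9.422 = 54.82 m
P_hyd = ρgQH = 998.5·9.81·0.0857·54.82 = 46.02 kW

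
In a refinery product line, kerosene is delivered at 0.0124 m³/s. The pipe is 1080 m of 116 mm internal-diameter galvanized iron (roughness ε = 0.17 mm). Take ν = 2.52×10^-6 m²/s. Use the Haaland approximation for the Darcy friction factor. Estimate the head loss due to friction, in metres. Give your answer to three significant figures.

V = 4Q/(πD²) = 4·0.0124/(π·0.116²) = 1.173 m/s
Re = VD/ν = 1.173·0.116/2.52×10^-6 = 5.40×10^4 → turbulent
ε/D = 0.17/116 = 0.00147
Haaland: f = 0.02477
h_f = f(L/D)V²/(2g) = 0.02477·(1080/0.116)·1.173²/(2·9.81) = 16.18 m

h_f ≈ 16.2 m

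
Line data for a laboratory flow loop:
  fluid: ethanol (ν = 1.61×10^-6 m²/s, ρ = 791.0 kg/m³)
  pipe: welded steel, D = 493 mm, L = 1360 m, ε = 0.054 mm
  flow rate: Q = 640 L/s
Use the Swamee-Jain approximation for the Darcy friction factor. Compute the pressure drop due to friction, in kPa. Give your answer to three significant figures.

Δp ≈ 167 kPa

V = 4Q/(πD²) = 4·0.640/(π·0.493²) = 3.353 m/s
Re = VD/ν = 3.353·0.493/1.61×10^-6 = 1.03×10^6 → turbulent
ε/D = 0.054/493 = 1.10×10^-4
Swamee-Jain: f = 0.01362
h_f = f(L/D)V²/(2g) = 0.01362·(1360/0.493)·3.353²/(2·9.81) = 21.52 m
Δp = ρg·h_f = 791.0·9.81·21.52 = 167.0 kPa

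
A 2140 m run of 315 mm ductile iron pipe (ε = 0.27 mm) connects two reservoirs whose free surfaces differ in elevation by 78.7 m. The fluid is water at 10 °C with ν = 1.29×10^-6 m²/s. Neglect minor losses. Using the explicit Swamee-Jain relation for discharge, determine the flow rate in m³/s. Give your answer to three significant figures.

Q ≈ 0.267 m³/s

Swamee-Jain (Type II): Q = -0.965·√(gD⁵h_f/L)·ln[ε/(3.7D) + √(3.17ν²L/(gD³h_f))]
√(gD⁵h_f/L) = √(9.81·0.315⁵·78.7/2140) = 0.03345
ε/(3.7D) = 2.32×10^-4; √(3.17ν²L/(gD³h_f)) = 2.16×10^-5
Q = -0.965·0.03345·ln(2.533×10^-4) = 0.2673 m³/s
Check: V = 3.43 m/s, Re = 8.38×10^5, f = 0.01942, h_f = 79.1 m ≈ 78.7 m ✓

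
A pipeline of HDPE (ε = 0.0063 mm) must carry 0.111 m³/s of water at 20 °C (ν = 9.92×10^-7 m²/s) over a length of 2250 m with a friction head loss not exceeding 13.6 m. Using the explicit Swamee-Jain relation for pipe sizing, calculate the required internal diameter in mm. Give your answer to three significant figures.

Swamee-Jain (Type III): D = 0.66·[ε^1.25·(LQ²/(gh_f))^4.75 + ν·Q^9.4·(L/(gh_f))^5.2]^0.04
LQ²/(gh_f) = 0.2078; L/(gh_f) = 16.86
Term 1 = ε^1.25·(…)^4.75 = 1.81×10^-10; Term 2 = ν·Q^9.4·(…)^5.2 = 2.53×10^-9
D = 0.66·(1.81×10^-10 + 2.53×10^-9)^0.04 = 0.2998 m = 300 mm
Check: V = 1.57 m/s, Re = 4.75×10^5, f = 0.01353, h_f = 12.8 m ≈ 13.6 m ✓

D ≈ 300 mm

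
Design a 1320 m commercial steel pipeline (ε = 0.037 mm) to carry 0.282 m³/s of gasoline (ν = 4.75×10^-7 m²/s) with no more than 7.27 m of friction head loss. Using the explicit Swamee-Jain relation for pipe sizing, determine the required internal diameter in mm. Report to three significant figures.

Swamee-Jain (Type III): D = 0.66·[ε^1.25·(LQ²/(gh_f))^4.75 + ν·Q^9.4·(L/(gh_f))^5.2]^0.04
LQ²/(gh_f) = 1.472; L/(gh_f) = 18.51
Term 1 = ε^1.25·(…)^4.75 = 1.81×10^-5; Term 2 = ν·Q^9.4·(…)^5.2 = 1.26×10^-5
D = 0.66·(1.81×10^-5 + 1.26×10^-5)^0.04 = 0.4355 m = 436 mm
Check: V = 1.89 m/s, Re = 1.74×10^6, f = 0.01272, h_f = 7.04 m ≈ 7.27 m ✓

D ≈ 436 mm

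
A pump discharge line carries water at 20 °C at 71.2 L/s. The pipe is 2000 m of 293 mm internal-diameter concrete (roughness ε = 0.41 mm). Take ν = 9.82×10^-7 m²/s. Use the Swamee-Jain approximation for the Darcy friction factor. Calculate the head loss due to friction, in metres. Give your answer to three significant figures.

V = 4Q/(πD²) = 4·0.0712/(π·0.293²) = 1.056 m/s
Re = VD/ν = 1.056·0.293/9.82×10^-7 = 3.15×10^5 → turbulent
ε/D = 0.41/293 = 0.00140
Swamee-Jain: f = 0.02223
h_f = f(L/D)V²/(2g) = 0.02223·(2000/0.293)·1.056²/(2·9.81) = 8.623 m

h_f ≈ 8.62 m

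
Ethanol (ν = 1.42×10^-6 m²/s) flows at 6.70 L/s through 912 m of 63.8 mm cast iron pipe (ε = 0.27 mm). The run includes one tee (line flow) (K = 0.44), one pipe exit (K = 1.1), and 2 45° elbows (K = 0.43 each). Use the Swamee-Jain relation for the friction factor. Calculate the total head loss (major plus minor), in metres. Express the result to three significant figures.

V = 4Q/(πD²) = 2.096 m/s; V²/2g = 0.2239 m
Re = 9.42×10^4, ε/D = 0.00423 → f = 0.03026 (Swamee-Jain)
Major: h_f = f(L/D)·V²/2g = 0.03026·14295·0.2239 = 96.83 m
Minor: ΣK = 2.40; h_m = ΣK·V²/2g = 0.5373 m
Total H_L = 96.83 + 0.5373 = 97.37 m

H_L ≈ 97.4 m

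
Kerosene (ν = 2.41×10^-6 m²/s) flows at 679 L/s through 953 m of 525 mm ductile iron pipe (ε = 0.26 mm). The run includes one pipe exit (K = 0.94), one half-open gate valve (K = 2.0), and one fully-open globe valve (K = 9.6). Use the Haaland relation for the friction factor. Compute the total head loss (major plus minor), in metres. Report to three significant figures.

H_L ≈ 22.1 m

V = 4Q/(πD²) = 3.137 m/s; V²/2g = 0.5014 m
Re = 6.83×10^5, ε/D = 4.95×10^-4 → f = 0.01733 (Haaland)
Major: h_f = f(L/D)·V²/2g = 0.01733·1815·0.5014 = 15.78 m
Minor: ΣK = 12.5; h_m = ΣK·V²/2g = 6.288 m
Total H_L = 15.78 + 6.288 = 22.07 m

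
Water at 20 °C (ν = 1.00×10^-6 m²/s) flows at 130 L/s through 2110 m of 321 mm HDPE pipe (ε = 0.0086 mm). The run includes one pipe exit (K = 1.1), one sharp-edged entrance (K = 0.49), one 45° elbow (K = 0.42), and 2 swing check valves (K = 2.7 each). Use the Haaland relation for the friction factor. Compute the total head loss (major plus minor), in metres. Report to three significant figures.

H_L ≈ 12.5 m

V = 4Q/(πD²) = 1.606 m/s; V²/2g = 0.1315 m
Re = 5.16×10^5, ε/D = 2.68×10^-5 → f = 0.01332 (Haaland)
Major: h_f = f(L/D)·V²/2g = 0.01332·6573·0.1315 = 11.51 m
Minor: ΣK = 7.41; h_m = ΣK·V²/2g = 0.9746 m
Total H_L = 11.51 + 0.9746 = 12.49 m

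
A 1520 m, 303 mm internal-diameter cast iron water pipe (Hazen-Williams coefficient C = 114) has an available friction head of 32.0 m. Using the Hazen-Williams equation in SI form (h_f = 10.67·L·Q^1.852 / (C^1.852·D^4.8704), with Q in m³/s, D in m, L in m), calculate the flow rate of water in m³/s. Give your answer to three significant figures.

Q ≈ 0.171 m³/s

Rearranging: Q = [h_f·C^1.852·D^4.8704 / (10.67·L)]^(1/1.852)
Q = [32.0·114^1.852·0.303^4.8704 / (10.67·1520)]^0.540 = 0.1709 m³/s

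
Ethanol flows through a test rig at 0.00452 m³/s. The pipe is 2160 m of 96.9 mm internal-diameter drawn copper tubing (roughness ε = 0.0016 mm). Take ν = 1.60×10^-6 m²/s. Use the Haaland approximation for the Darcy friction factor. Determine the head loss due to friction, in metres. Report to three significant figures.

h_f ≈ 9.48 m

V = 4Q/(πD²) = 4·0.00452/(π·0.0969²) = 0.6129 m/s
Re = VD/ν = 0.6129·0.0969/1.60×10^-6 = 3.71×10^4 → turbulent
ε/D = 0.0016/96.9 = 1.65×10^-5
Haaland: f = 0.02221
h_f = f(L/D)V²/(2g) = 0.02221·(2160/0.0969)·0.6129²/(2·9.81) = 9.478 m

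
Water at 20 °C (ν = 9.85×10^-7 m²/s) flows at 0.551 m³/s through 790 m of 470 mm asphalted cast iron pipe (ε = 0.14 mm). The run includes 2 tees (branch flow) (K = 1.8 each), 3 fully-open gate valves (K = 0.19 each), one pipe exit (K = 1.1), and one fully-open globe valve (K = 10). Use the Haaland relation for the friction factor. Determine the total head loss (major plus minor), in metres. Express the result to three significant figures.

H_L ≈ 21.1 m

V = 4Q/(πD²) = 3.176 m/s; V²/2g = 0.5141 m
Re = 1.52×10^6, ε/D = 2.98×10^-4 → f = 0.01538 (Haaland)
Major: h_f = f(L/D)·V²/2g = 0.01538·1681·0.5141 = 13.29 m
Minor: ΣK = 15.3; h_m = ΣK·V²/2g = 7.850 m
Total H_L = 13.29 + 7.850 = 21.14 m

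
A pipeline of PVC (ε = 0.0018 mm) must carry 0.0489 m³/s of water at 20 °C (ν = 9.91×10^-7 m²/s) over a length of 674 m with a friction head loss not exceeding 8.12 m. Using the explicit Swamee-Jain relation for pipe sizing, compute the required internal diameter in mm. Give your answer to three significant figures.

Swamee-Jain (Type III): D = 0.66·[ε^1.25·(LQ²/(gh_f))^4.75 + ν·Q^9.4·(L/(gh_f))^5.2]^0.04
LQ²/(gh_f) = 0.02023; L/(gh_f) = 8.461
Term 1 = ε^1.25·(…)^4.75 = 5.93×10^-16; Term 2 = ν·Q^9.4·(…)^5.2 = 3.15×10^-14
D = 0.66·(5.93×10^-16 + 3.15×10^-14)^0.04 = 0.1905 m = 190 mm
Check: V = 1.72 m/s, Re = 3.30×10^5, f = 0.01424, h_f = 7.57 m ≈ 8.12 m ✓

D ≈ 190 mm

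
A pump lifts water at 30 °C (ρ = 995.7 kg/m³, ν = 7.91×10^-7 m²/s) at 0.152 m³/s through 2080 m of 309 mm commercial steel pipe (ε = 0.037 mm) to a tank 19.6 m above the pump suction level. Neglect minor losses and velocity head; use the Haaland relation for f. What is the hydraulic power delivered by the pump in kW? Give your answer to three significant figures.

V = 4Q/(πD²) = 2.027 m/s; Re = 7.92×10^5; ε/D = 1.20×10^-4; f = 0.01386
h_f = f(L/D)V²/2g = 19.53 m
Total head H = z + h_f = 19.6 + 19.53 = 39.13 m
P_hyd = ρgQH = 995.7·9.81·0.152·39.13 = 58.10 kW

P_hyd ≈ 58.1 kW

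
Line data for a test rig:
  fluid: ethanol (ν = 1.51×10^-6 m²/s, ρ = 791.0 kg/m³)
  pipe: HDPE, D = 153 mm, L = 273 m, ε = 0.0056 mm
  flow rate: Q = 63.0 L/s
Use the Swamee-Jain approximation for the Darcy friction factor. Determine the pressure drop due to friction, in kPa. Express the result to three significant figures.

Δp ≈ 120 kPa

V = 4Q/(πD²) = 4·0.0630/(π·0.153²) = 3.427 m/s
Re = VD/ν = 3.427·0.153/1.51×10^-6 = 3.47×10^5 → turbulent
ε/D = 0.0056/153 = 3.66×10^-5
Swamee-Jain: f = 0.01444
h_f = f(L/D)V²/(2g) = 0.01444·(273/0.153)·3.427²/(2·9.81) = 15.42 m
Δp = ρg·h_f = 791.0·9.81·15.42 = 119.7 kPa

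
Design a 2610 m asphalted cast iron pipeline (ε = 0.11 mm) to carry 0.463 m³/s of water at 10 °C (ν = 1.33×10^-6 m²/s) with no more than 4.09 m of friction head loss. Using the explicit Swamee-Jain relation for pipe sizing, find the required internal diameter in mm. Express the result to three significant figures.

D ≈ 707 mm

Swamee-Jain (Type III): D = 0.66·[ε^1.25·(LQ²/(gh_f))^4.75 + ν·Q^9.4·(L/(gh_f))^5.2]^0.04
LQ²/(gh_f) = 13.94; L/(gh_f) = 65.05
Term 1 = ε^1.25·(…)^4.75 = 3.07; Term 2 = ν·Q^9.4·(…)^5.2 = 2.57
D = 0.66·(3.07 + 2.57)^0.04 = 0.7073 m = 707 mm
Check: V = 1.18 m/s, Re = 6.27×10^5, f = 0.01477, h_f = 3.86 m ≈ 4.09 m ✓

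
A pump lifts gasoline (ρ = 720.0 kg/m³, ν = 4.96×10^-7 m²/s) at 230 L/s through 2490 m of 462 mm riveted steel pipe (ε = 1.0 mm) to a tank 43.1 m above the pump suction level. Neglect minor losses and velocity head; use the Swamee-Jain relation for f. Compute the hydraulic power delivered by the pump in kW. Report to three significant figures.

V = 4Q/(πD²) = 1.372 m/s; Re = 1.28×10^6; ε/D = 0.00216; f = 0.02412
h_f = f(L/D)V²/2g = 12.47 m
Total head H = z + h_f = 43.1 + 12.47 = 55.57 m
P_hyd = ρgQH = 720.0·9.81·0.230·55.57 = 90.28 kW

P_hyd ≈ 90.3 kW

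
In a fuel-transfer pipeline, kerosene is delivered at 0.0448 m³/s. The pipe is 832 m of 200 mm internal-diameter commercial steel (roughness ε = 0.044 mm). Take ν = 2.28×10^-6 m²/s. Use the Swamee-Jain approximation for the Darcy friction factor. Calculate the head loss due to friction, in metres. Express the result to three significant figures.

V = 4Q/(πD²) = 4·0.0448/(π·0.200²) = 1.426 m/s
Re = VD/ν = 1.426·0.200/2.28×10^-6 = 1.25×10^5 → turbulent
ε/D = 0.044/200 = 2.20×10^-4
Swamee-Jain: f = 0.01844
h_f = f(L/D)V²/(2g) = 0.01844·(832/0.200)·1.426²/(2·9.81) = 7.950 m

h_f ≈ 7.95 m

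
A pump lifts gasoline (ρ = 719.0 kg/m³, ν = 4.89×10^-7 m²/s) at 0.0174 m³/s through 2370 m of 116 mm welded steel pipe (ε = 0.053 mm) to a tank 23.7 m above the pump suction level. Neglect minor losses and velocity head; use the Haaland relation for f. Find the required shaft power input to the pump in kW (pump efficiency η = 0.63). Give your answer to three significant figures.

P_shaft ≈ 14.3 kW

V = 4Q/(πD²) = 1.646 m/s; Re = 3.91×10^5; ε/D = 4.57×10^-4; f = 0.01752
h_f = f(L/D)V²/2g = 49.46 m
Total head H = z + h_f = 23.7 + 49.46 = 73.16 m
P_hyd = ρgQH = 719.0·9.81·0.0174·73.16 = 8.979 kW
P_shaft = P_hyd/η = 8.979/0.63 = 14.25 kW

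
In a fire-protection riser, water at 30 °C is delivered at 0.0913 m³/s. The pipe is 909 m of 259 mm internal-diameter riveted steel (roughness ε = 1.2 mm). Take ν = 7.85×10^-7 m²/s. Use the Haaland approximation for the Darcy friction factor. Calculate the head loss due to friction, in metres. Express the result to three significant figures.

h_f ≈ 16.1 m

V = 4Q/(πD²) = 4·0.0913/(π·0.259²) = 1.733 m/s
Re = VD/ν = 1.733·0.259/7.85×10^-7 = 5.72×10^5 → turbulent
ε/D = 1.2/259 = 0.00463
Haaland: f = 0.02990
h_f = f(L/D)V²/(2g) = 0.02990·(909/0.259)·1.733²/(2·9.81) = 16.06 m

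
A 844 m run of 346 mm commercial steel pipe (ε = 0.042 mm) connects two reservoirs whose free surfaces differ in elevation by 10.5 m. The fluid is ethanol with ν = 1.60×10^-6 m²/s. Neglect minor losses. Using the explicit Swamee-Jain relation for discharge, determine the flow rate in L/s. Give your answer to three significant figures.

Swamee-Jain (Type II): Q = -0.965·√(gD⁵h_f/L)·ln[ε/(3.7D) + √(3.17ν²L/(gD³h_f))]
√(gD⁵h_f/L) = √(9.81·0.346⁵·10.5/844) = 0.02460
ε/(3.7D) = 3.28×10^-5; √(3.17ν²L/(gD³h_f)) = 4.01×10^-5
Q = -0.965·0.02460·ln(7.287×10^-5) = 0.2262 m³/s
Check: V = 2.41 m/s, Re = 5.20×10^5, f = 0.01465, h_f = 10.5 m ≈ 10.5 m ✓

Q ≈ 226 L/s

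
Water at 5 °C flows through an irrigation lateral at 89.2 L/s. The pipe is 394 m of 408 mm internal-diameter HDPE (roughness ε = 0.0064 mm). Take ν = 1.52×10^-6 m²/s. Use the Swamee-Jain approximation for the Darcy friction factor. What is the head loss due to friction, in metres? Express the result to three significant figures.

V = 4Q/(πD²) = 4·0.0892/(π·0.408²) = 0.6823 m/s
Re = VD/ν = 0.6823·0.408/1.52×10^-6 = 1.83×10^5 → turbulent
ε/D = 0.0064/408 = 1.57×10^-5
Swamee-Jain: f = 0.01594
h_f = f(L/D)V²/(2g) = 0.01594·(394/0.408)·0.6823²/(2·9.81) = 0.3652 m

h_f ≈ 0.365 m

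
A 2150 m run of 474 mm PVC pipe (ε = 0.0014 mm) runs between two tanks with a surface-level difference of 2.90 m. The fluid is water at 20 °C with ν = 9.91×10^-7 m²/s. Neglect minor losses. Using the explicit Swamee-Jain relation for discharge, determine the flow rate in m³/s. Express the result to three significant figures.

Swamee-Jain (Type II): Q = -0.965·√(gD⁵h_f/L)·ln[ε/(3.7D) + √(3.17ν²L/(gD³h_f))]
√(gD⁵h_f/L) = √(9.81·0.474⁵·2.90/2150) = 0.01779
ε/(3.7D) = 7.98×10^-7; √(3.17ν²L/(gD³h_f)) = 4.70×10^-5
Q = -0.965·0.01779·ln(4.780×10^-5) = 0.1708 m³/s
Check: V = 0.968 m/s, Re = 4.63×10^5, f = 0.01332, h_f = 2.89 m ≈ 2.90 m ✓

Q ≈ 0.171 m³/s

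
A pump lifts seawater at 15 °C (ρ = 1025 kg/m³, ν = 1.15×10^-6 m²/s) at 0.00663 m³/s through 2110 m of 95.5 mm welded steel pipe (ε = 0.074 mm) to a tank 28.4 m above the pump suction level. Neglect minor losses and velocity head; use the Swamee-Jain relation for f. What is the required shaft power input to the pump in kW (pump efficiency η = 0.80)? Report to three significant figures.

P_shaft ≈ 4.15 kW

V = 4Q/(πD²) = 0.9256 m/s; Re = 7.69×10^4; ε/D = 7.75×10^-4; f = 0.02218
h_f = f(L/D)V²/2g = 21.40 m
Total head H = z + h_f = 28.4 + 21.40 = 49.80 m
P_hyd = ρgQH = 1025·9.81·0.00663·49.80 = 3.320 kW
P_shaft = P_hyd/η = 3.320/0.80 = 4.150 kW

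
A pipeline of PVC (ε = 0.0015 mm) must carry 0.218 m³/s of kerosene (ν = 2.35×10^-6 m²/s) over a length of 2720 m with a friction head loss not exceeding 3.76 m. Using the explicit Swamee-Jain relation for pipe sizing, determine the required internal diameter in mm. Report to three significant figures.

D ≈ 542 mm

Swamee-Jain (Type III): D = 0.66·[ε^1.25·(LQ²/(gh_f))^4.75 + ν·Q^9.4·(L/(gh_f))^5.2]^0.04
LQ²/(gh_f) = 3.504; L/(gh_f) = 73.74
Term 1 = ε^1.25·(…)^4.75 = 2.03×10^-5; Term 2 = ν·Q^9.4·(…)^5.2 = 0.00732
D = 0.66·(2.03×10^-5 + 0.00732)^0.04 = 0.5422 m = 542 mm
Check: V = 0.944 m/s, Re = 2.18×10^5, f = 0.01530, h_f = 3.49 m ≈ 3.76 m ✓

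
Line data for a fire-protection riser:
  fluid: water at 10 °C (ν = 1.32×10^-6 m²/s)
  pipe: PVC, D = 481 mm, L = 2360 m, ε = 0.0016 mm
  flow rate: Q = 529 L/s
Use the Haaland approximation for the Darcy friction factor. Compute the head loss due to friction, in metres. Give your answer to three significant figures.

h_f ≈ 24.4 m

V = 4Q/(πD²) = 4·0.529/(π·0.481²) = 2.911 m/s
Re = VD/ν = 2.911·0.481/1.32×10^-6 = 1.06×10^6 → turbulent
ε/D = 0.0016/481 = 3.33×10^-6
Haaland: f = 0.01153
h_f = f(L/D)V²/(2g) = 0.01153·(2360/0.481)·2.911²/(2·9.81) = 24.44 m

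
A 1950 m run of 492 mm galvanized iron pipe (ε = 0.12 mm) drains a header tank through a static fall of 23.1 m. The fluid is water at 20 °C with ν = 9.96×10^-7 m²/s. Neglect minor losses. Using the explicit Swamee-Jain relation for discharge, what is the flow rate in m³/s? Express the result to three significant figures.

Swamee-Jain (Type II): Q = -0.965·√(gD⁵h_f/L)·ln[ε/(3.7D) + √(3.17ν²L/(gD³h_f))]
√(gD⁵h_f/L) = √(9.81·0.492⁵·23.1/1950) = 0.05788
ε/(3.7D) = 6.59×10^-5; √(3.17ν²L/(gD³h_f)) = 1.51×10^-5
Q = -0.965·0.05788·ln(8.099×10^-5) = 0.5262 m³/s
Check: V = 2.77 m/s, Re = 1.37×10^6, f = 0.01502, h_f = 23.2 m ≈ 23.1 m ✓

Q ≈ 0.526 m³/s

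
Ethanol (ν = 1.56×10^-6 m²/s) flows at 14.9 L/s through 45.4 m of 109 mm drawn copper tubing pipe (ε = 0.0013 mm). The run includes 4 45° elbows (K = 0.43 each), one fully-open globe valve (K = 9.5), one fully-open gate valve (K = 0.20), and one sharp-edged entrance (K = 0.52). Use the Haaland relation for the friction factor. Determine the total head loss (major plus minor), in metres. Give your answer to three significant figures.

H_L ≈ 2.50 m

V = 4Q/(πD²) = 1.597 m/s; V²/2g = 0.1300 m
Re = 1.12×10^5, ε/D = 1.19×10^-5 → f = 0.01747 (Haaland)
Major: h_f = f(L/D)·V²/2g = 0.01747·416.5·0.1300 = 0.9457 m
Minor: ΣK = 11.9; h_m = ΣK·V²/2g = 1.552 m
Total H_L = 0.9457 + 1.552 = 2.497 m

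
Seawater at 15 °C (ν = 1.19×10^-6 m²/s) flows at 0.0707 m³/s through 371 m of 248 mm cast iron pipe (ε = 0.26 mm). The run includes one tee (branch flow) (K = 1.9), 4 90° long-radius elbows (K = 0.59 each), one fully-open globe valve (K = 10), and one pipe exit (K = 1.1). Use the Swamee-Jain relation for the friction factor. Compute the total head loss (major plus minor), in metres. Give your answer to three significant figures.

V = 4Q/(πD²) = 1.464 m/s; V²/2g = 0.1092 m
Re = 3.05×10^5, ε/D = 0.00105 → f = 0.02093 (Swamee-Jain)
Major: h_f = f(L/D)·V²/2g = 0.02093·1496·0.1092 = 3.419 m
Minor: ΣK = 15.4; h_m = ΣK·V²/2g = 1.677 m
Total H_L = 3.419 + 1.677 = 5.096 m

H_L ≈ 5.10 m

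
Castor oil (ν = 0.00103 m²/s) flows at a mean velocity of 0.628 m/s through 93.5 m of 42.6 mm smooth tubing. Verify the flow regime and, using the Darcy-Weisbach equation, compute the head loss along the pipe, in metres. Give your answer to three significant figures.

Re = VD/ν = 0.628·0.04260/0.00103 = 26.0 → laminar (Re < 2300)
f = 64/Re = 2.464
h_f = f(L/D)V²/(2g) = 2.464·(93.5/0.04260)·0.628²/(2·9.81) = 108.7 m

h_f ≈ 109 m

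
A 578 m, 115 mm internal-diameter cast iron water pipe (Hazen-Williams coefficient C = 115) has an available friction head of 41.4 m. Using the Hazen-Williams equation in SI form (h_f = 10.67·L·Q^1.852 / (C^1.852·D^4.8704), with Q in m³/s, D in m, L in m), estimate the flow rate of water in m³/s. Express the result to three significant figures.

Q ≈ 0.0261 m³/s

Rearranging: Q = [h_f·C^1.852·D^4.8704 / (10.67·L)]^(1/1.852)
Q = [41.4·115^1.852·0.115^4.8704 / (10.67·578)]^0.540 = 0.02613 m³/s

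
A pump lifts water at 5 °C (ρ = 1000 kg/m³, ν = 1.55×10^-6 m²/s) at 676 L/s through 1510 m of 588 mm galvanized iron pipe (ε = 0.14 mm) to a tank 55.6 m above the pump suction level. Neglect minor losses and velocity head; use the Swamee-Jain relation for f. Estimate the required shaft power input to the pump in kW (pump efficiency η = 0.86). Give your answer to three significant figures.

P_shaft ≈ 524 kW

V = 4Q/(πD²) = 2.489 m/s; Re = 9.44×10^5; ε/D = 2.38×10^-4; f = 0.01522
h_f = f(L/D)V²/2g = 12.34 m
Total head H = z + h_f = 55.6 + 12.34 = 67.94 m
P_hyd = ρgQH = 1000·9.81·0.676·67.94 = 450.6 kW
P_shaft = P_hyd/η = 450.6/0.86 = 523.9 kW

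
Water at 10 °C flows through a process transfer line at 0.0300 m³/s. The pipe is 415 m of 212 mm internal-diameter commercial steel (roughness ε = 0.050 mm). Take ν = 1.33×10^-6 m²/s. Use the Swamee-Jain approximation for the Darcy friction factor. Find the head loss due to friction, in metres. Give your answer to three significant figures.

V = 4Q/(πD²) = 4·0.0300/(π·0.212²) = 0.8499 m/s
Re = VD/ν = 0.8499·0.212/1.33×10^-6 = 1.35×10^5 → turbulent
ε/D = 0.050/212 = 2.36×10^-4
Swamee-Jain: f = 0.01831
h_f = f(L/D)V²/(2g) = 0.01831·(415/0.212)·0.8499²/(2·9.81) = 1.320 m

h_f ≈ 1.32 m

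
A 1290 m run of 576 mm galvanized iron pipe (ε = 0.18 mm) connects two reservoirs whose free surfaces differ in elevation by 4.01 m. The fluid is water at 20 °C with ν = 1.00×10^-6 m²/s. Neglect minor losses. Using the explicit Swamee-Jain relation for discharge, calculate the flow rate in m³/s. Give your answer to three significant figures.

Swamee-Jain (Type II): Q = -0.965·√(gD⁵h_f/L)·ln[ε/(3.7D) + √(3.17ν²L/(gD³h_f))]
√(gD⁵h_f/L) = √(9.81·0.576⁵·4.01/1290) = 0.04397
ε/(3.7D) = 8.45×10^-5; √(3.17ν²L/(gD³h_f)) = 2.33×10^-5
Q = -0.965·0.04397·ln(1.078×10^-4) = 0.3876 m³/s
Check: V = 1.49 m/s, Re = 8.57×10^5, f = 0.01598, h_f = 4.04 m ≈ 4.01 m ✓

Q ≈ 0.388 m³/s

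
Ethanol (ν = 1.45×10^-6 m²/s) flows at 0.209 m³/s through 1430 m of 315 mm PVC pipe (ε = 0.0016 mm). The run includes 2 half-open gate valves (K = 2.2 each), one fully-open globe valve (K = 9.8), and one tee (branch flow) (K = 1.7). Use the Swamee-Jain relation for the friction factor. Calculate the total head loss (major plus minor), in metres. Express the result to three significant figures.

V = 4Q/(πD²) = 2.682 m/s; V²/2g = 0.3666 m
Re = 5.83×10^5, ε/D = 5.08×10^-6 → f = 0.01283 (Swamee-Jain)
Major: h_f = f(L/D)·V²/2g = 0.01283·4540·0.3666 = 21.35 m
Minor: ΣK = 15.9; h_m = ΣK·V²/2g = 5.829 m
Total H_L = 21.35 + 5.829 = 27.18 m

H_L ≈ 27.2 m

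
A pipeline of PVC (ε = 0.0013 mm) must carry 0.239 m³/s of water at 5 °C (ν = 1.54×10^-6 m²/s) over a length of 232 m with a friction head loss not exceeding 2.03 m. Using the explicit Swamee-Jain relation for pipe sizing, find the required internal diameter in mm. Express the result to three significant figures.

Swamee-Jain (Type III): D = 0.66·[ε^1.25·(LQ²/(gh_f))^4.75 + ν·Q^9.4·(L/(gh_f))^5.2]^0.04
LQ²/(gh_f) = 0.6655; L/(gh_f) = 11.65
Term 1 = ε^1.25·(…)^4.75 = 6.34×10^-9; Term 2 = ν·Q^9.4·(…)^5.2 = 7.75×10^-7
D = 0.66·(6.34×10^-9 + 7.75×10^-7)^0.04 = 0.3761 m = 376 mm
Check: V = 2.15 m/s, Re = 5.25×10^5, f = 0.01303, h_f = 1.90 m ≈ 2.03 m ✓

D ≈ 376 mm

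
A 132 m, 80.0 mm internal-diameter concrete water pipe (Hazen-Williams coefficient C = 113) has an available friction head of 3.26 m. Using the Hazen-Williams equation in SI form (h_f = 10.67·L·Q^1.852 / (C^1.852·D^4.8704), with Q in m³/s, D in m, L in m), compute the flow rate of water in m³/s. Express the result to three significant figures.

Q ≈ 0.00556 m³/s

Rearranging: Q = [h_f·C^1.852·D^4.8704 / (10.67·L)]^(1/1.852)
Q = [3.26·113^1.852·0.0800^4.8704 / (10.67·132)]^0.540 = 0.005564 m³/s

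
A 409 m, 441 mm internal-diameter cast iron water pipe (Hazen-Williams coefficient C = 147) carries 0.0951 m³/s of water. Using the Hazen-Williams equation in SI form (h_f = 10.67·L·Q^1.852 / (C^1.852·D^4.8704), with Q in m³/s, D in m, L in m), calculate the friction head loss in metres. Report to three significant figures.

h_f = 10.67·409·0.0951^1.852 / (147^1.852·0.441^4.8704) = 0.2920 m

h_f ≈ 0.292 m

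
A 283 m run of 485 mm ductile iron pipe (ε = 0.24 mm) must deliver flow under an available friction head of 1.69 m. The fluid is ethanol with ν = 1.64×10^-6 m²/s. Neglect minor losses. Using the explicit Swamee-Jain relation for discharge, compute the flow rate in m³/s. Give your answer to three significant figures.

Swamee-Jain (Type II): Q = -0.965·√(gD⁵h_f/L)·ln[ε/(3.7D) + √(3.17ν²L/(gD³h_f))]
√(gD⁵h_f/L) = √(9.81·0.485⁵·1.69/283) = 0.03965
ε/(3.7D) = 1.34×10^-4; √(3.17ν²L/(gD³h_f)) = 3.57×10^-5
Q = -0.965·0.03965·ln(1.695×10^-4) = 0.3322 m³/s
Check: V = 1.80 m/s, Re = 5.32×10^5, f = 0.01769, h_f = 1.70 m ≈ 1.69 m ✓

Q ≈ 0.332 m³/s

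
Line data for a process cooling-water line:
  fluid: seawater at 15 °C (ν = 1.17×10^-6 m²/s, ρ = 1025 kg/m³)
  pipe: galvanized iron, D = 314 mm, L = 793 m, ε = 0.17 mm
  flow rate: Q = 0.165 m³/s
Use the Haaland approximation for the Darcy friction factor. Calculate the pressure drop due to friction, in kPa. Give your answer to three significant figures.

V = 4Q/(πD²) = 4·0.165/(π·0.314²) = 2.131 m/s
Re = VD/ν = 2.131·0.314/1.17×10^-6 = 5.72×10^5 → turbulent
ε/D = 0.17/314 = 5.41×10^-4
Haaland: f = 0.01774
h_f = f(L/D)V²/(2g) = 0.01774·(793/0.314)·2.131²/(2·9.81) = 10.37 m
Δp = ρg·h_f = 1025·9.81·10.37 = 104.3 kPa

Δp ≈ 104 kPa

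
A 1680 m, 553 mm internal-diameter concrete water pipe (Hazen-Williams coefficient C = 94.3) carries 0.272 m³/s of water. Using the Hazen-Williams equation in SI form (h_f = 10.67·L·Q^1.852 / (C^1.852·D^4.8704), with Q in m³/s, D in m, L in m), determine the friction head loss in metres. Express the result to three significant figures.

h_f ≈ 6.35 m

h_f = 10.67·1680·0.272^1.852 / (94.3^1.852·0.553^4.8704) = 6.346 m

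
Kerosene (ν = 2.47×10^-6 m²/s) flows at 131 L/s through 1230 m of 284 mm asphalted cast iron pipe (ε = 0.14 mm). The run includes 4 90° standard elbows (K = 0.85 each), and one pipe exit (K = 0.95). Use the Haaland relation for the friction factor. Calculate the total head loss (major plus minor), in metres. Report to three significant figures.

H_L ≈ 18.3 m

V = 4Q/(πD²) = 2.068 m/s; V²/2g = 0.2180 m
Re = 2.38×10^5, ε/D = 4.93×10^-4 → f = 0.01834 (Haaland)
Major: h_f = f(L/D)·V²/2g = 0.01834·4331·0.2180 = 17.31 m
Minor: ΣK = 4.35; h_m = ΣK·V²/2g = 0.9482 m
Total H_L = 17.31 + 0.9482 = 18.26 m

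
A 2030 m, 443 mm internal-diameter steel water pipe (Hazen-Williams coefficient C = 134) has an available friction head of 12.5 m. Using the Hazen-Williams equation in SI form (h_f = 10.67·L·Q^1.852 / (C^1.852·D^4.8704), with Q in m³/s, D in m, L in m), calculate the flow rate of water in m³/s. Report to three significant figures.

Q ≈ 0.281 m³/s

Rearranging: Q = [h_f·C^1.852·D^4.8704 / (10.67·L)]^(1/1.852)
Q = [12.5·134^1.852·0.443^4.8704 / (10.67·2030)]^0.540 = 0.2808 m³/s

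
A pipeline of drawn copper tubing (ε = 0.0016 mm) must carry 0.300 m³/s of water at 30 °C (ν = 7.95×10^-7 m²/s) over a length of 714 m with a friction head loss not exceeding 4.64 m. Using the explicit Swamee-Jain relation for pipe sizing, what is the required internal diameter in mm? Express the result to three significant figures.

D ≈ 425 mm

Swamee-Jain (Type III): D = 0.66·[ε^1.25·(LQ²/(gh_f))^4.75 + ν·Q^9.4·(L/(gh_f))^5.2]^0.04
LQ²/(gh_f) = 1.412; L/(gh_f) = 15.69
Term 1 = ε^1.25·(…)^4.75 = 2.93×10^-7; Term 2 = ν·Q^9.4·(…)^5.2 = 1.59×10^-5
D = 0.66·(2.93×10^-7 + 1.59×10^-5)^0.04 = 0.4246 m = 425 mm
Check: V = 2.12 m/s, Re = 1.13×10^6, f = 0.01147, h_f = 4.42 m ≈ 4.64 m ✓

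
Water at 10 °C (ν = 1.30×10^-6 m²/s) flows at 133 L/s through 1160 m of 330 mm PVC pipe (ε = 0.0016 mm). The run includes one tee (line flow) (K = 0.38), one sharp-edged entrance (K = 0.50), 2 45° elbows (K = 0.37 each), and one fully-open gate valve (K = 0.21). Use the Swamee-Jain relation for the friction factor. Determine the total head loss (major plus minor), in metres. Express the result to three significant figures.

H_L ≈ 6.17 m

V = 4Q/(πD²) = 1.555 m/s; V²/2g = 0.1232 m
Re = 3.95×10^5, ε/D = 4.85×10^-6 → f = 0.01373 (Swamee-Jain)
Major: h_f = f(L/D)·V²/2g = 0.01373·3515·0.1232 = 5.948 m
Minor: ΣK = 1.83; h_m = ΣK·V²/2g = 0.2255 m
Total H_L = 5.948 + 0.2255 = 6.174 m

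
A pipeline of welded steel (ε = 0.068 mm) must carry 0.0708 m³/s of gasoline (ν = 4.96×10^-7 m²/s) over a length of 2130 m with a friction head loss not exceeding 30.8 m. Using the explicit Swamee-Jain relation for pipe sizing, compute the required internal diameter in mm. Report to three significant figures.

Swamee-Jain (Type III): D = 0.66·[ε^1.25·(LQ²/(gh_f))^4.75 + ν·Q^9.4·(L/(gh_f))^5.2]^0.04
LQ²/(gh_f) = 0.03534; L/(gh_f) = 7.050
Term 1 = ε^1.25·(…)^4.75 = 7.85×10^-13; Term 2 = ν·Q^9.4·(…)^5.2 = 1.98×10^-13
D = 0.66·(7.85×10^-13 + 1.98×10^-13)^0.04 = 0.2184 m = 218 mm
Check: V = 1.89 m/s, Re = 8.32×10^5, f = 0.01599, h_f = 28.4 m ≈ 30.8 m ✓

D ≈ 218 mm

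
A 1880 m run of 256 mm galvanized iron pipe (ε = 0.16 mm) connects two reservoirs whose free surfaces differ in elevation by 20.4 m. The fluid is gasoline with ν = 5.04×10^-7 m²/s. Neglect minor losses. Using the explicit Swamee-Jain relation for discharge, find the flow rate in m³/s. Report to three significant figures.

Swamee-Jain (Type II): Q = -0.965·√(gD⁵h_f/L)·ln[ε/(3.7D) + √(3.17ν²L/(gD³h_f))]
√(gD⁵h_f/L) = √(9.81·0.256⁵·20.4/1880) = 0.01082
ε/(3.7D) = 1.69×10^-4; √(3.17ν²L/(gD³h_f)) = 2.12×10^-5
Q = -0.965·0.01082·ln(1.902×10^-4) = 0.08945 m³/s
Check: V = 1.74 m/s, Re = 8.83×10^5, f = 0.01815, h_f = 20.5 m ≈ 20.4 m ✓

Q ≈ 0.0894 m³/s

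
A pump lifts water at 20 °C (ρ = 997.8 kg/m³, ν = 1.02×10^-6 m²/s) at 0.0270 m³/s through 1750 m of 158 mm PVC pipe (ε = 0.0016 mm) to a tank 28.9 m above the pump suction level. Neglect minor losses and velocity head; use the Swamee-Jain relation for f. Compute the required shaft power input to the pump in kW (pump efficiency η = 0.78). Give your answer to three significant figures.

P_shaft ≈ 15.4 kW

V = 4Q/(πD²) = 1.377 m/s; Re = 2.13×10^5; ε/D = 1.01×10^-5; f = 0.01544
h_f = f(L/D)V²/2g = 16.52 m
Total head H = z + h_f = 28.9 + 16.52 = 45.42 m
P_hyd = ρgQH = 997.8·9.81·0.0270·45.42 = 12.01 kW
P_shaft = P_hyd/η = 12.01/0.78 = 15.39 kW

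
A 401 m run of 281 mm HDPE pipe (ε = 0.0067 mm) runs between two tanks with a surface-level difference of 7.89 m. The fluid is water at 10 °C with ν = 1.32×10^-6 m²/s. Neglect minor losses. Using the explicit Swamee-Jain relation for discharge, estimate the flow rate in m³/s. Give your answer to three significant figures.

Q ≈ 0.179 m³/s

Swamee-Jain (Type II): Q = -0.965·√(gD⁵h_f/L)·ln[ε/(3.7D) + √(3.17ν²L/(gD³h_f))]
√(gD⁵h_f/L) = √(9.81·0.281⁵·7.89/401) = 0.01839
ε/(3.7D) = 6.44×10^-6; √(3.17ν²L/(gD³h_f)) = 3.59×10^-5
Q = -0.965·0.01839·ln(4.236×10^-5) = 0.1787 m³/s
Check: V = 2.88 m/s, Re = 6.13×10^5, f = 0.01305, h_f = 7.88 m ≈ 7.89 m ✓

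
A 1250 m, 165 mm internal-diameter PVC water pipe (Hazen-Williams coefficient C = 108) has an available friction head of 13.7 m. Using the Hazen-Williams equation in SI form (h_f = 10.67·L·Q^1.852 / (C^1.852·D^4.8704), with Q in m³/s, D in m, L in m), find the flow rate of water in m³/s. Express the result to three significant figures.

Q ≈ 0.0230 m³/s

Rearranging: Q = [h_f·C^1.852·D^4.8704 / (10.67·L)]^(1/1.852)
Q = [13.7·108^1.852·0.165^4.8704 / (10.67·1250)]^0.540 = 0.02301 m³/s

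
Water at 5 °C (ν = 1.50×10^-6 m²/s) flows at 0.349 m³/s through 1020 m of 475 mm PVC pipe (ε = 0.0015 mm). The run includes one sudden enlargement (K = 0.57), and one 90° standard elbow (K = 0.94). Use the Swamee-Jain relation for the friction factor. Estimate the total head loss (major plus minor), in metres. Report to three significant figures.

V = 4Q/(πD²) = 1.969 m/s; V²/2g = 0.1977 m
Re = 6.24×10^5, ε/D = 3.16×10^-6 → f = 0.01265 (Swamee-Jain)
Major: h_f = f(L/D)·V²/2g = 0.01265·2147·0.1977 = 5.369 m
Minor: ΣK = 1.51; h_m = ΣK·V²/2g = 0.2985 m
Total H_L = 5.369 + 0.2985 = 5.668 m

H_L ≈ 5.67 m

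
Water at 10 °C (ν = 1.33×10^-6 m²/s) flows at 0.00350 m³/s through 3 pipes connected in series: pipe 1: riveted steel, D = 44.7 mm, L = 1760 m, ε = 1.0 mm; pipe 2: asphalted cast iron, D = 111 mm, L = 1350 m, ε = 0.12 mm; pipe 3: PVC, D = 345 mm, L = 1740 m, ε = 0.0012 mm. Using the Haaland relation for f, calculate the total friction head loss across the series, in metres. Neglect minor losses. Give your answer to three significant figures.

H ≈ 515 m

Pipe 1: V = 2.230 m/s, Re = 7.50×10^4, ε/D = 0.0224, f = 0.05137, h_1 = f(L/D)V²/2g = 512.8 m
Pipe 2: V = 0.3617 m/s, Re = 3.02×10^4, ε/D = 0.00108, f = 0.02580, h_2 = f(L/D)V²/2g = 2.092 m
Pipe 3: V = 0.03744 m/s, Re = 9710, ε/D = 3.48×10^-6, f = 0.03114, h_3 = f(L/D)V²/2g = 0.01122 m
Series → Q common, losses add: H = Σh = 514.9 m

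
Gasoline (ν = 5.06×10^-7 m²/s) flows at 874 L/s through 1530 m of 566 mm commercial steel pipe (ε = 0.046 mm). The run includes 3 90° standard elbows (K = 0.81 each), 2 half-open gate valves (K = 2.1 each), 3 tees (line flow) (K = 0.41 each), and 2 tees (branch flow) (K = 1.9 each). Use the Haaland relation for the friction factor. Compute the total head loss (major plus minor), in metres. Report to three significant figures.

V = 4Q/(πD²) = 3.474 m/s; V²/2g = 0.6150 m
Re = 3.89×10^6, ε/D = 8.13×10^-5 → f = 0.01201 (Haaland)
Major: h_f = f(L/D)·V²/2g = 0.01201·2703·0.6150 = 19.97 m
Minor: ΣK = 11.7; h_m = ΣK·V²/2g = 7.171 m
Total H_L = 19.97 + 7.171 = 27.14 m

H_L ≈ 27.1 m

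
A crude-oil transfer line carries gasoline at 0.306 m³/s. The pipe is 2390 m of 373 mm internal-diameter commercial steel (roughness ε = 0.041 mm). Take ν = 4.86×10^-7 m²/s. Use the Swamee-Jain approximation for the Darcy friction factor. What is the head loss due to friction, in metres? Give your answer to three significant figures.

h_f ≈ 33.3 m

V = 4Q/(πD²) = 4·0.306/(π·0.373²) = 2.800 m/s
Re = VD/ν = 2.800·0.373/4.86×10^-7 = 2.15×10^6 → turbulent
ε/D = 0.041/373 = 1.10×10^-4
Swamee-Jain: f = 0.01300
h_f = f(L/D)V²/(2g) = 0.01300·(2390/0.373)·2.800²/(2·9.81) = 33.29 m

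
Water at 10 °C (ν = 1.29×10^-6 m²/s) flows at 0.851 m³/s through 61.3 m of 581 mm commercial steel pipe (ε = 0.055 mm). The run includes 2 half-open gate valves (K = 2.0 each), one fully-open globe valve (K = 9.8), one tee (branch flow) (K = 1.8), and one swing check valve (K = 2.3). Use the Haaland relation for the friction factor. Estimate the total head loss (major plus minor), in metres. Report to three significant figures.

V = 4Q/(πD²) = 3.210 m/s; V²/2g = 0.5251 m
Re = 1.45×10^6, ε/D = 9.47×10^-5 → f = 0.01289 (Haaland)
Major: h_f = f(L/D)·V²/2g = 0.01289·105.5·0.5251 = 0.7140 m
Minor: ΣK = 17.9; h_m = ΣK·V²/2g = 9.400 m
Total H_L = 0.7140 + 9.400 = 10.11 m

H_L ≈ 10.1 m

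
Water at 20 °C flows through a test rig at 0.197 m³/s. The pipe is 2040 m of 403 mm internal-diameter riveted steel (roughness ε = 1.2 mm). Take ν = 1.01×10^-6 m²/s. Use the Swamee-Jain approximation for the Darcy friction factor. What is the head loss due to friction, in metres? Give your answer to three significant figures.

V = 4Q/(πD²) = 4·0.197/(π·0.403²) = 1.544 m/s
Re = VD/ν = 1.544·0.403/1.01×10^-6 = 6.16×10^5 → turbulent
ε/D = 1.2/403 = 0.00298
Swamee-Jain: f = 0.02643
h_f = f(L/D)V²/(2g) = 0.02643·(2040/0.403)·1.544²/(2·9.81) = 16.26 m

h_f ≈ 16.3 m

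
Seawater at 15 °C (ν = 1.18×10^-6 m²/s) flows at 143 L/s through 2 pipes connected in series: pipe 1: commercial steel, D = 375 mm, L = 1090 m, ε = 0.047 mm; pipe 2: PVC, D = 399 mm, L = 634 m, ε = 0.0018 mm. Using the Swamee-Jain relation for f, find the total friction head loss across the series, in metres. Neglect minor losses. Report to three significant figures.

H ≈ 5.20 m

Pipe 1: V = 1.295 m/s, Re = 4.11×10^5, ε/D = 1.25×10^-4, f = 0.01508, h_1 = f(L/D)V²/2g = 3.744 m
Pipe 2: V = 1.144 m/s, Re = 3.87×10^5, ε/D = 4.51×10^-6, f = 0.01378, h_2 = f(L/D)V²/2g = 1.459 m
Series → Q common, losses add: H = Σh = 5.203 m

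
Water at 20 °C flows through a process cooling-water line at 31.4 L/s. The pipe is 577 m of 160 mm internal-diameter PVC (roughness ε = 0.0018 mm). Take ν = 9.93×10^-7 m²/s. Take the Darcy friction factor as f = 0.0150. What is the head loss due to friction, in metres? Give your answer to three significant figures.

h_f ≈ 6.72 m

V = 4Q/(πD²) = 4·0.0314/(π·0.160²) = 1.562 m/s
h_f = f(L/D)V²/(2g) = 0.01500·(577/0.160)·1.562²/(2·9.81) = 6.724 m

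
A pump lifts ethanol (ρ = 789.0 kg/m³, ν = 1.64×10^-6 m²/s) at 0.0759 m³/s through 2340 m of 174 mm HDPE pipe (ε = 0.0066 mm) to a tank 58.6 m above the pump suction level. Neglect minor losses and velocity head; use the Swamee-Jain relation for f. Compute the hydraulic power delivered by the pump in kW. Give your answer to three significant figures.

V = 4Q/(πD²) = 3.192 m/s; Re = 3.39×10^5; ε/D = 3.79×10^-5; f = 0.01452
h_f = f(L/D)V²/2g = 101.4 m
Total head H = z + h_f = 58.6 + 101.4 = 160.0 m
P_hyd = ρgQH = 789.0·9.81·0.0759·160.0 = 93.98 kW

P_hyd ≈ 94.0 kW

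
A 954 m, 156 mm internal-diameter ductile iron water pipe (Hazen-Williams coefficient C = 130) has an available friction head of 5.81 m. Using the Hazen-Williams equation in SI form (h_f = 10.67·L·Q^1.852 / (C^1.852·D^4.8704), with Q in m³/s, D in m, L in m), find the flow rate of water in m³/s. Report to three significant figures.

Q ≈ 0.0174 m³/s

Rearranging: Q = [h_f·C^1.852·D^4.8704 / (10.67·L)]^(1/1.852)
Q = [5.81·130^1.852·0.156^4.8704 / (10.67·954)]^0.540 = 0.01740 m³/s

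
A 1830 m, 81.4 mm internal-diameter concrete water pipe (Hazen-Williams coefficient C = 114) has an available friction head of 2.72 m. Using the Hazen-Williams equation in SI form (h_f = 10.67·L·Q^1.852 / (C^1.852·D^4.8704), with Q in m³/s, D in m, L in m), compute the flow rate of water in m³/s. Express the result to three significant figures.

Q ≈ 0.00129 m³/s

Rearranging: Q = [h_f·C^1.852·D^4.8704 / (10.67·L)]^(1/1.852)
Q = [2.72·114^1.852·0.0814^4.8704 / (10.67·1830)]^0.540 = 0.001288 m³/s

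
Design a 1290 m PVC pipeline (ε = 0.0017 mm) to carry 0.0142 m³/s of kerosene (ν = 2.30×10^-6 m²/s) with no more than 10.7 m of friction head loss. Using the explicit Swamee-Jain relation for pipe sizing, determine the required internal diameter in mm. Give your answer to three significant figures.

Swamee-Jain (Type III): D = 0.66·[ε^1.25·(LQ²/(gh_f))^4.75 + ν·Q^9.4·(L/(gh_f))^5.2]^0.04
LQ²/(gh_f) = 0.002478; L/(gh_f) = 12.29
Term 1 = ε^1.25·(…)^4.75 = 2.57×10^-20; Term 2 = ν·Q^9.4·(…)^5.2 = 4.56×10^-18
D = 0.66·(2.57×10^-20 + 4.56×10^-18)^0.04 = 0.1337 m = 134 mm
Check: V = 1.01 m/s, Re = 5.88×10^4, f = 0.02008, h_f = 10.1 m ≈ 10.7 m ✓

D ≈ 134 mm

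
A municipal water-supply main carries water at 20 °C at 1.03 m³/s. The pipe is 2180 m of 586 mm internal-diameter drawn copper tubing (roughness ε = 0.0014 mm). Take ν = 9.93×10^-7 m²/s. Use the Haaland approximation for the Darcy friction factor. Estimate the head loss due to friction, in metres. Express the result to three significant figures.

h_f ≈ 28.3 m

V = 4Q/(πD²) = 4·1.03/(π·0.586²) = 3.819 m/s
Re = VD/ν = 3.819·0.586/9.93×10^-7 = 2.25×10^6 → turbulent
ε/D = 0.0014/586 = 2.39×10^-6
Haaland: f = 0.01022
h_f = f(L/D)V²/(2g) = 0.01022·(2180/0.586)·3.819²/(2·9.81) = 28.26 m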